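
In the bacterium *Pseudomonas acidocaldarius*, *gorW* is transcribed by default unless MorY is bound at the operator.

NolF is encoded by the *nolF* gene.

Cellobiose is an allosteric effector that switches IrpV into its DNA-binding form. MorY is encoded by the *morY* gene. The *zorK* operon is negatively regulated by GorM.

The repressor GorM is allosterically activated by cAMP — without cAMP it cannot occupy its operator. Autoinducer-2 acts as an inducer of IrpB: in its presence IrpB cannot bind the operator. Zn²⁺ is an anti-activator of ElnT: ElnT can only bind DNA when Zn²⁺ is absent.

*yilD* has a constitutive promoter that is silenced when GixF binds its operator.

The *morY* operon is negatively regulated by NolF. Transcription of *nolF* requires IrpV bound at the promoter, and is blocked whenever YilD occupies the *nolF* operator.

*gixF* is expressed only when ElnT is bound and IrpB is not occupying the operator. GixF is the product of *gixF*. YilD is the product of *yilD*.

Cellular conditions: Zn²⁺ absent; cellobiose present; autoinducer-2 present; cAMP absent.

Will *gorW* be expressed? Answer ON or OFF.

ON

Zn²⁺ is absent, so ElnT is active.
Autoinducer-2 is present, so IrpB is inactive.
No repressor is bound and ElnT is active, so *gixF* is transcribed.
So GixF is produced and active.
With repressor GixF bound, *yilD* is not transcribed.
So YilD is not produced.
Cellobiose is present, so IrpV is active.
No repressor is bound and IrpV is active, so *nolF* is transcribed.
So NolF is produced and active.
With repressor NolF bound, *morY* is not transcribed.
So MorY is not produced.
With no repressor bound, *gorW* is transcribed.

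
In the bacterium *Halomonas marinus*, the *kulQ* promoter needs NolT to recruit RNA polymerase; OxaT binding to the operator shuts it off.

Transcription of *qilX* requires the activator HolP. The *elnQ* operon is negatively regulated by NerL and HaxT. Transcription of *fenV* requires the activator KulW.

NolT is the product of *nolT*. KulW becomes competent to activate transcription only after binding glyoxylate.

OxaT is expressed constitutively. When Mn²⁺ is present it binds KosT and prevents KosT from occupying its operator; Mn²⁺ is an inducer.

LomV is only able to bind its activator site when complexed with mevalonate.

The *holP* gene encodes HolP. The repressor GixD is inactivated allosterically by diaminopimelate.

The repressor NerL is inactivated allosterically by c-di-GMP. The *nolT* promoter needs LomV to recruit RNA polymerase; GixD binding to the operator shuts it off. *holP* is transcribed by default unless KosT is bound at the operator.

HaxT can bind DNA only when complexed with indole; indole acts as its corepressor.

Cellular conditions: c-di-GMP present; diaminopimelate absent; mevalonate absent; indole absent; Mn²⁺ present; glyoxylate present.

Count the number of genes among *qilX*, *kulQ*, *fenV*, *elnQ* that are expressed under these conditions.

Mn²⁺ is present, so KosT is inactive.
With no repressor bound, *holP* is transcribed.
So HolP is produced and active.
No repressor is bound and HolP is active, so *qilX* is transcribed.
→ *qilX* is ON.
Mevalonate is absent, so LomV is inactive.
Diaminopimelate is absent, so GixD is active.
With repressor GixD bound, *nolT* is not transcribed.
So NolT is not produced.
OxaT is produced constitutively and is active.
With repressor OxaT bound, *kulQ* is not transcribed.
→ *kulQ* is OFF.
Glyoxylate is present, so KulW is active.
No repressor is bound and KulW is active, so *fenV* is transcribed.
→ *fenV* is ON.
c-di-GMP is present, so NerL is inactive.
Indole is absent, so HaxT is inactive.
With no repressor bound, *elnQ* is transcribed.
→ *elnQ* is ON.
3 of the 4 genes are transcribed.

3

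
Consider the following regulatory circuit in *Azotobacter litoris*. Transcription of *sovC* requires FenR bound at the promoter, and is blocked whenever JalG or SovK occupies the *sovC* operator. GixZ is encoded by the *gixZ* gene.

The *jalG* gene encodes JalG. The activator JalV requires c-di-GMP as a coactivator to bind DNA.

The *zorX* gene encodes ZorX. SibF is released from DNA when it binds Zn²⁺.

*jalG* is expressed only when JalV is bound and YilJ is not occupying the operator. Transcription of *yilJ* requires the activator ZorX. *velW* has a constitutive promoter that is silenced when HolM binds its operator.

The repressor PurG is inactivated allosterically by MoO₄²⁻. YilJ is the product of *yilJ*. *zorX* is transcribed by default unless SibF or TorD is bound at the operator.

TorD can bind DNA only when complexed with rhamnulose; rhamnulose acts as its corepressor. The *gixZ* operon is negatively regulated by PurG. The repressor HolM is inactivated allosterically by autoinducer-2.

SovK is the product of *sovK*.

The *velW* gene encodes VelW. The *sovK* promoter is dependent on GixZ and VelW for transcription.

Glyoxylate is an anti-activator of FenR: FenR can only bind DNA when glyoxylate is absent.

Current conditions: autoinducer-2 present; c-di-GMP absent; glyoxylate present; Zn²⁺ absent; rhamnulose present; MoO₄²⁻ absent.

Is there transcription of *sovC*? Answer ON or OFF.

OFF

Glyoxylate is present, so FenR is inactive.
Zn²⁺ is absent, so SibF is active.
Rhamnulose is present, so TorD is active.
With repressor SibF bound, *zorX* is not transcribed.
So ZorX is not produced.
Required activator ZorX is absent, so *yilJ* is not transcribed.
So YilJ is not produced.
c-di-GMP is absent, so JalV is inactive.
Required activator JalV is absent, so *jalG* is not transcribed.
So JalG is not produced.
MoO₄²⁻ is absent, so PurG is active.
With repressor PurG bound, *gixZ* is not transcribed.
So GixZ is not produced.
Autoinducer-2 is present, so HolM is inactive.
With no repressor bound, *velW* is transcribed.
So VelW is produced and active.
Required activator GixZ is absent, so *sovK* is not transcribed.
So SovK is not produced.
Required activator FenR is absent, so *sovC* is not transcribed.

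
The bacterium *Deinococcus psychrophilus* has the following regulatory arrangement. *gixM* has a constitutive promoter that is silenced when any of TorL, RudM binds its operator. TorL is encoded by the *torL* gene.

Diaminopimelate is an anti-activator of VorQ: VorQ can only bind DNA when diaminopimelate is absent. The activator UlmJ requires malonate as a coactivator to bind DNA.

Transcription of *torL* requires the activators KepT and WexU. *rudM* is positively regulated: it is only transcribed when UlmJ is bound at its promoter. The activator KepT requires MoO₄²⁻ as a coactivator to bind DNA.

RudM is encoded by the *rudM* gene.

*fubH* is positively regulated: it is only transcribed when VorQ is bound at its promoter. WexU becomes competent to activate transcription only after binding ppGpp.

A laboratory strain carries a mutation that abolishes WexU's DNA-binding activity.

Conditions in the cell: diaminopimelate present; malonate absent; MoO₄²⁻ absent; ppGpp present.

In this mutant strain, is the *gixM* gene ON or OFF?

MoO₄²⁻ is absent, so KepT is inactive.
WexU is non-functional in this strain, so it has no effect.
Required activator KepT is absent, so *torL* is not transcribed.
So TorL is not produced.
Malonate is absent, so UlmJ is inactive.
Required activator UlmJ is absent, so *rudM* is not transcribed.
So RudM is not produced.
With no repressor bound, *gixM* is transcribed.

ON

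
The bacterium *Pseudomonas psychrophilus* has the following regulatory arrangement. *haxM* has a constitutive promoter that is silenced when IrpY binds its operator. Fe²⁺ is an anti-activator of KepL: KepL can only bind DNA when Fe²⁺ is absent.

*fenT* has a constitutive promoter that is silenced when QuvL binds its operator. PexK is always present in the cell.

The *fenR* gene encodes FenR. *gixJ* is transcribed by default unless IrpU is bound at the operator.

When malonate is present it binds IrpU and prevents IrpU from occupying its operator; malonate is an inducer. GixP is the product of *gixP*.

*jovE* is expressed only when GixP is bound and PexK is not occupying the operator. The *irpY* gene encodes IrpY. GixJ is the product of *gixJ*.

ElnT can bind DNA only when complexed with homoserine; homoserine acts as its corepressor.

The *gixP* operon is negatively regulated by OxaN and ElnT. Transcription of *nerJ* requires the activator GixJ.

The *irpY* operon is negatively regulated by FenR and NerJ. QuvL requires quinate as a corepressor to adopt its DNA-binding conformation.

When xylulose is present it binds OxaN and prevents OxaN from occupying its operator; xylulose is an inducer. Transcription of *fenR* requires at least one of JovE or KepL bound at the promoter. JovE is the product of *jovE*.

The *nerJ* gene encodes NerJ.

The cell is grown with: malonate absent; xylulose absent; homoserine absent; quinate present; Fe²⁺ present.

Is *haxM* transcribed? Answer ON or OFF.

Xylulose is absent, so OxaN is active.
Homoserine is absent, so ElnT is inactive.
With repressor OxaN bound, *gixP* is not transcribed.
So GixP is not produced.
PexK is produced constitutively and is active.
With repressor PexK bound, *jovE* is not transcribed.
So JovE is not produced.
Fe²⁺ is present, so KepL is inactive.
No activator is available at the *fenR* promoter, so *fenR* is not transcribed.
So FenR is not produced.
Malonate is absent, so IrpU is active.
With repressor IrpU bound, *gixJ* is not transcribed.
So GixJ is not produced.
Required activator GixJ is absent, so *nerJ* is not transcribed.
So NerJ is not produced.
With no repressor bound, *irpY* is transcribed.
So IrpY is produced and active.
With repressor IrpY bound, *haxM* is not transcribed.

OFF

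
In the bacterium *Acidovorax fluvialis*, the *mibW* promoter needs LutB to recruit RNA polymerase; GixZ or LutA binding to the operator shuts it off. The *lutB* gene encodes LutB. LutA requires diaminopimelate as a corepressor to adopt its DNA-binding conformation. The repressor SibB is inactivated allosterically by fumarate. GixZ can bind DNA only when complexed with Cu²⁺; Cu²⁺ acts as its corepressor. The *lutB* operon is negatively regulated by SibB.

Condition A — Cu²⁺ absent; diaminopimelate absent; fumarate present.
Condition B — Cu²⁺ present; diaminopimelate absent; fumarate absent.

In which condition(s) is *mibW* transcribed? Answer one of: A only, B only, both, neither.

Condition A:
Cu²⁺ is absent, so GixZ is inactive.
Diaminopimelate is absent, so LutA is inactive.
Fumarate is present, so SibB is inactive.
With no repressor bound, *lutB* is transcribed.
So LutB is produced and active.
No repressor is bound and LutB is active, so *mibW* is transcribed.
→ *mibW* is ON in A.
Condition B:
Cu²⁺ is present, so GixZ is active.
Diaminopimelate is absent, so LutA is inactive.
Fumarate is absent, so SibB is active.
With repressor SibB bound, *lutB* is not transcribed.
So LutB is not produced.
With repressor GixZ bound, *mibW* is not transcribed.
→ *mibW* is OFF in B.

A only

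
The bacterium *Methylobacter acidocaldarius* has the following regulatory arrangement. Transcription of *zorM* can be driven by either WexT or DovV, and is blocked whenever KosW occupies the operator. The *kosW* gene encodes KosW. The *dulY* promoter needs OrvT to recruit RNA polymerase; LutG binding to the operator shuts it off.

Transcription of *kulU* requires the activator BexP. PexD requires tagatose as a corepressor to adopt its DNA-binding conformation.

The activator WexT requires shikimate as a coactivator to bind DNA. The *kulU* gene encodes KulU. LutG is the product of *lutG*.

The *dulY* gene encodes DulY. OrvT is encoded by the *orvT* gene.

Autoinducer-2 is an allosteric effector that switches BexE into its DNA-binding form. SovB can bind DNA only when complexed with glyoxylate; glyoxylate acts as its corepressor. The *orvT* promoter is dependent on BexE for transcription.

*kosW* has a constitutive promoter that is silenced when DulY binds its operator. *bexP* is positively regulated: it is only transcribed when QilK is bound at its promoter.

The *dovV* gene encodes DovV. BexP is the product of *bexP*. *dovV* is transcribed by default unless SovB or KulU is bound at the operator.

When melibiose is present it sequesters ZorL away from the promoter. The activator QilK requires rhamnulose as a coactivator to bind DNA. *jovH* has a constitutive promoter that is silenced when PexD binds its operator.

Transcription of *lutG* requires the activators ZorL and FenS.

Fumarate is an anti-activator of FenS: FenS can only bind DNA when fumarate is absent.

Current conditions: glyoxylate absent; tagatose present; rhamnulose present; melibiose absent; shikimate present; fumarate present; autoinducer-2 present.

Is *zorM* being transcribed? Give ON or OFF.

Melibiose is absent, so ZorL is active.
Fumarate is present, so FenS is inactive.
Required activator FenS is absent, so *lutG* is not transcribed.
So LutG is not produced.
Autoinducer-2 is present, so BexE is active.
No repressor is bound and BexE is active, so *orvT* is transcribed.
So OrvT is produced and active.
No repressor is bound and OrvT is active, so *dulY* is transcribed.
So DulY is produced and active.
With repressor DulY bound, *kosW* is not transcribed.
So KosW is not produced.
Shikimate is present, so WexT is active.
Glyoxylate is absent, so SovB is inactive.
Rhamnulose is present, so QilK is active.
No repressor is bound and QilK is active, so *bexP* is transcribed.
So BexP is produced and active.
No repressor is bound and BexP is active, so *kulU* is transcribed.
So KulU is produced and active.
With repressor KulU bound, *dovV* is not transcribed.
So DovV is not produced.
Activator WexT is present, so *zorM* is transcribed.

ON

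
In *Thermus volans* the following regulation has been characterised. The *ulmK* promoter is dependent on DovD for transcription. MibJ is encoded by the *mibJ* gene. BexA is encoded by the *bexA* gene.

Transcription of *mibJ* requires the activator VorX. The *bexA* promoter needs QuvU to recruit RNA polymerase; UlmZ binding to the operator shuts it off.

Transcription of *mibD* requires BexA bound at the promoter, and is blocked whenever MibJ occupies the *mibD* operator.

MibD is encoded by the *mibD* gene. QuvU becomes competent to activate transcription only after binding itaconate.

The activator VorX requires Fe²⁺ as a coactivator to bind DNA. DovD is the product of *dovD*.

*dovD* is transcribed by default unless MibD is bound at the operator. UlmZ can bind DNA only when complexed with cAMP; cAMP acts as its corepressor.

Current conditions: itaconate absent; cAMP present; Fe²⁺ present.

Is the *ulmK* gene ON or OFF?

Fe²⁺ is present, so VorX is active.
No repressor is bound and VorX is active, so *mibJ* is transcribed.
So MibJ is produced and active.
Itaconate is absent, so QuvU is inactive.
cAMP is present, so UlmZ is active.
With repressor UlmZ bound, *bexA* is not transcribed.
So BexA is not produced.
With repressor MibJ bound, *mibD* is not transcribed.
So MibD is not produced.
With no repressor bound, *dovD* is transcribed.
So DovD is produced and active.
No repressor is bound and DovD is active, so *ulmK* is transcribed.

ON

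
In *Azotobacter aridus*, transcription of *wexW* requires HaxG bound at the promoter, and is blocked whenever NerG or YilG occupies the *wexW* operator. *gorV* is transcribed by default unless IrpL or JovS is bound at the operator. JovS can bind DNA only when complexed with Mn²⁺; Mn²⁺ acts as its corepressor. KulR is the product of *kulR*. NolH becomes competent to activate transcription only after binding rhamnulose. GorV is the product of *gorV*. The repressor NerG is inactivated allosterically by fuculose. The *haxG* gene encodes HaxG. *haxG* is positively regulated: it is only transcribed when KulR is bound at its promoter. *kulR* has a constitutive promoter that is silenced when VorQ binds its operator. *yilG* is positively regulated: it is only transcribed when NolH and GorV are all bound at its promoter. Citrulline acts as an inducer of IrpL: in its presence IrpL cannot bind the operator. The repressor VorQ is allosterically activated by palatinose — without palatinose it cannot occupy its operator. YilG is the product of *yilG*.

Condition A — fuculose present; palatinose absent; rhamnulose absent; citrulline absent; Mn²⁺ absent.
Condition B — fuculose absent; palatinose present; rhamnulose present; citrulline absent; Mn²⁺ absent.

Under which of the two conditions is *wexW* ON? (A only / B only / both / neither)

Condition A:
Fuculose is present, so NerG is inactive.
Palatinose is absent, so VorQ is inactive.
With no repressor bound, *kulR* is transcribed.
So KulR is produced and active.
No repressor is bound and KulR is active, so *haxG* is transcribed.
So HaxG is produced and active.
Rhamnulose is absent, so NolH is inactive.
Citrulline is absent, so IrpL is active.
Mn²⁺ is absent, so JovS is inactive.
With repressor IrpL bound, *gorV* is not transcribed.
So GorV is not produced.
Required activator NolH is absent, so *yilG* is not transcribed.
So YilG is not produced.
No repressor is bound and HaxG is active, so *wexW* is transcribed.
→ *wexW* is ON in A.
Condition B:
Fuculose is absent, so NerG is active.
Palatinose is present, so VorQ is active.
With repressor VorQ bound, *kulR* is not transcribed.
So KulR is not produced.
Required activator KulR is absent, so *haxG* is not transcribed.
So HaxG is not produced.
Rhamnulose is present, so NolH is active.
Citrulline is absent, so IrpL is active.
Mn²⁺ is absent, so JovS is inactive.
With repressor IrpL bound, *gorV* is not transcribed.
So GorV is not produced.
Required activator GorV is absent, so *yilG* is not transcribed.
So YilG is not produced.
With repressor NerG bound, *wexW* is not transcribed.
→ *wexW* is OFF in B.

A only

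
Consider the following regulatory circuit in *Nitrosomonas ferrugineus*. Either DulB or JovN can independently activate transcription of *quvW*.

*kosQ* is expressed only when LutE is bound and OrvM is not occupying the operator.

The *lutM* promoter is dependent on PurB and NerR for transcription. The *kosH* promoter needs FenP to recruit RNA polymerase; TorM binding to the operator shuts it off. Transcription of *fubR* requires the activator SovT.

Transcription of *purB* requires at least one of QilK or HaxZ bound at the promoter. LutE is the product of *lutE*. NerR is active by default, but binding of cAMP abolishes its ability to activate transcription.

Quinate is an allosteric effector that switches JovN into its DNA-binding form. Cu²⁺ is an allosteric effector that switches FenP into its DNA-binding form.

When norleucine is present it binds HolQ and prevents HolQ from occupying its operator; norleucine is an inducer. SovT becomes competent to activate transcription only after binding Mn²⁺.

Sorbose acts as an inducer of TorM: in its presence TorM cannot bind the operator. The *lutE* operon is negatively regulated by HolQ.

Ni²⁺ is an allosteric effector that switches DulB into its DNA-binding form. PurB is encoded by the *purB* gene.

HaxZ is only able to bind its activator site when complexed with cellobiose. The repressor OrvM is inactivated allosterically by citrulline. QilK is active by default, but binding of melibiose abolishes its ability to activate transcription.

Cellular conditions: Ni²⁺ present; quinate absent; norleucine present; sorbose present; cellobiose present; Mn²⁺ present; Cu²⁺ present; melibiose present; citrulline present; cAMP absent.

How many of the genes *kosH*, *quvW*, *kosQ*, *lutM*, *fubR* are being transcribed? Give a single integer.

Sorbose is present, so TorM is inactive.
Cu²⁺ is present, so FenP is active.
No repressor is bound and FenP is active, so *kosH* is transcribed.
→ *kosH* is ON.
Ni²⁺ is present, so DulB is active.
Quinate is absent, so JovN is inactive.
Activator DulB is present, so *quvW* is transcribed.
→ *quvW* is ON.
Norleucine is present, so HolQ is inactive.
With no repressor bound, *lutE* is transcribed.
So LutE is produced and active.
Citrulline is present, so OrvM is inactive.
No repressor is bound and LutE is active, so *kosQ* is transcribed.
→ *kosQ* is ON.
Melibiose is present, so QilK is inactive.
Cellobiose is present, so HaxZ is active.
Activator HaxZ is present, so *purB* is transcribed.
So PurB is produced and active.
cAMP is absent, so NerR is active.
No repressor is bound and PurB and NerR are active, so *lutM* is transcribed.
→ *lutM* is ON.
Mn²⁺ is present, so SovT is active.
No repressor is bound and SovT is active, so *fubR* is transcribed.
→ *fubR* is ON.
5 of the 5 genes are transcribed.

5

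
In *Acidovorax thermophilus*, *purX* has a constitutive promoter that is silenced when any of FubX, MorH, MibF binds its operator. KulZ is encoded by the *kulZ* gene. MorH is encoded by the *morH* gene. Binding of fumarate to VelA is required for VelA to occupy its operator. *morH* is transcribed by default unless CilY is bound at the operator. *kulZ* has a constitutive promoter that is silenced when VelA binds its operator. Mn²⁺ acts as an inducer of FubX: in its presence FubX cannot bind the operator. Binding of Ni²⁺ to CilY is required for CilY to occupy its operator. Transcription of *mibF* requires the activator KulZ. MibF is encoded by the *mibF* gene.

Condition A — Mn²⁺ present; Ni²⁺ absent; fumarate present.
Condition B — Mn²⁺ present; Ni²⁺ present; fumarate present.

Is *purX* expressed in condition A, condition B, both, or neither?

B only

Condition A:
Mn²⁺ is present, so FubX is inactive.
Ni²⁺ is absent, so CilY is inactive.
With no repressor bound, *morH* is transcribed.
So MorH is produced and active.
Fumarate is present, so VelA is active.
With repressor VelA bound, *kulZ* is not transcribed.
So KulZ is not produced.
Required activator KulZ is absent, so *mibF* is not transcribed.
So MibF is not produced.
With repressor MorH bound, *purX* is not transcribed.
→ *purX* is OFF in A.
Condition B:
Mn²⁺ is present, so FubX is inactive.
Ni²⁺ is present, so CilY is active.
With repressor CilY bound, *morH* is not transcribed.
So MorH is not produced.
Fumarate is present, so VelA is active.
With repressor VelA bound, *kulZ* is not transcribed.
So KulZ is not produced.
Required activator KulZ is absent, so *mibF* is not transcribed.
So MibF is not produced.
With no repressor bound, *purX* is transcribed.
→ *purX* is ON in B.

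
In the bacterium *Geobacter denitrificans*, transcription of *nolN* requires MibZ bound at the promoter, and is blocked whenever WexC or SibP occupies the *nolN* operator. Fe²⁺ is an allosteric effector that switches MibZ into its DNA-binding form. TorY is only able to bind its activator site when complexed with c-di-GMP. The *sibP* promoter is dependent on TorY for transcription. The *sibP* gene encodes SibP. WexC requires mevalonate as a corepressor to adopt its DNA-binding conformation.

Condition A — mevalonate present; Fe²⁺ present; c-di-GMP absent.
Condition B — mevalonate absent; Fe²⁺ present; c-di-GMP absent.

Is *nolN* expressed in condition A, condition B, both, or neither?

Condition A:
Mevalonate is present, so WexC is active.
Fe²⁺ is present, so MibZ is active.
c-di-GMP is absent, so TorY is inactive.
Required activator TorY is absent, so *sibP* is not transcribed.
So SibP is not produced.
With repressor WexC bound, *nolN* is not transcribed.
→ *nolN* is OFF in A.
Condition B:
Mevalonate is absent, so WexC is inactive.
Fe²⁺ is present, so MibZ is active.
c-di-GMP is absent, so TorY is inactive.
Required activator TorY is absent, so *sibP* is not transcribed.
So SibP is not produced.
No repressor is bound and MibZ is active, so *nolN* is transcribed.
→ *nolN* is ON in B.

B only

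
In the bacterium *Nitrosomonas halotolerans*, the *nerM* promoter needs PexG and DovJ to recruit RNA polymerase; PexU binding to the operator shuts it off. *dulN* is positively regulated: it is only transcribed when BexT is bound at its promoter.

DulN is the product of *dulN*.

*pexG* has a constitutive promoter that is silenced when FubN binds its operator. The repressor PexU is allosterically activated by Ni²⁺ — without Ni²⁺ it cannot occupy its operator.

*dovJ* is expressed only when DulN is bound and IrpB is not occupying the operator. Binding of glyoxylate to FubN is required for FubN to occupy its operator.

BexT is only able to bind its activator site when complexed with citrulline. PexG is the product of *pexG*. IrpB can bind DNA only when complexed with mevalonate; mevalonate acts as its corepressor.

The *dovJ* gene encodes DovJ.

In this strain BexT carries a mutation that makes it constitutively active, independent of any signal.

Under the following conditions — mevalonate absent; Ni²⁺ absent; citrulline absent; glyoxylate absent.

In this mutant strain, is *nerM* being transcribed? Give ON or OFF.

Glyoxylate is absent, so FubN is inactive.
With no repressor bound, *pexG* is transcribed.
So PexG is produced and active.
BexT is constitutively active in this strain.
No repressor is bound and BexT is active, so *dulN* is transcribed.
So DulN is produced and active.
Mevalonate is absent, so IrpB is inactive.
No repressor is bound and DulN is active, so *dovJ* is transcribed.
So DovJ is produced and active.
Ni²⁺ is absent, so PexU is inactive.
No repressor is bound and PexG and DovJ are active, so *nerM* is transcribed.

ON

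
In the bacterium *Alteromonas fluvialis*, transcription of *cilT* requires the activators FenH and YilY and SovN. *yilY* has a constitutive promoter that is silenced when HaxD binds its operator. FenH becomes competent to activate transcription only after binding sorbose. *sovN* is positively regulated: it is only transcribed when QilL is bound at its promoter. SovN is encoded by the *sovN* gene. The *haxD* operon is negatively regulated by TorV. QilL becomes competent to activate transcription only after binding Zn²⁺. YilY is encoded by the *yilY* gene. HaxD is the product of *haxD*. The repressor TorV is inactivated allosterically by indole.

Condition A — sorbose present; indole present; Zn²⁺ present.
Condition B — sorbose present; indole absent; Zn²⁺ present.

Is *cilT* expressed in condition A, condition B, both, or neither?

Condition A:
Sorbose is present, so FenH is active.
Indole is present, so TorV is inactive.
With no repressor bound, *haxD* is transcribed.
So HaxD is produced and active.
With repressor HaxD bound, *yilY* is not transcribed.
So YilY is not produced.
Zn²⁺ is present, so QilL is active.
No repressor is bound and QilL is active, so *sovN* is transcribed.
So SovN is produced and active.
Required activator YilY is absent, so *cilT* is not transcribed.
→ *cilT* is OFF in A.
Condition B:
Sorbose is present, so FenH is active.
Indole is absent, so TorV is active.
With repressor TorV bound, *haxD* is not transcribed.
So HaxD is not produced.
With no repressor bound, *yilY* is transcribed.
So YilY is produced and active.
Zn²⁺ is present, so QilL is active.
No repressor is bound and QilL is active, so *sovN* is transcribed.
So SovN is produced and active.
No repressor is bound and FenH and YilY and SovN are active, so *cilT* is transcribed.
→ *cilT* is ON in B.

B only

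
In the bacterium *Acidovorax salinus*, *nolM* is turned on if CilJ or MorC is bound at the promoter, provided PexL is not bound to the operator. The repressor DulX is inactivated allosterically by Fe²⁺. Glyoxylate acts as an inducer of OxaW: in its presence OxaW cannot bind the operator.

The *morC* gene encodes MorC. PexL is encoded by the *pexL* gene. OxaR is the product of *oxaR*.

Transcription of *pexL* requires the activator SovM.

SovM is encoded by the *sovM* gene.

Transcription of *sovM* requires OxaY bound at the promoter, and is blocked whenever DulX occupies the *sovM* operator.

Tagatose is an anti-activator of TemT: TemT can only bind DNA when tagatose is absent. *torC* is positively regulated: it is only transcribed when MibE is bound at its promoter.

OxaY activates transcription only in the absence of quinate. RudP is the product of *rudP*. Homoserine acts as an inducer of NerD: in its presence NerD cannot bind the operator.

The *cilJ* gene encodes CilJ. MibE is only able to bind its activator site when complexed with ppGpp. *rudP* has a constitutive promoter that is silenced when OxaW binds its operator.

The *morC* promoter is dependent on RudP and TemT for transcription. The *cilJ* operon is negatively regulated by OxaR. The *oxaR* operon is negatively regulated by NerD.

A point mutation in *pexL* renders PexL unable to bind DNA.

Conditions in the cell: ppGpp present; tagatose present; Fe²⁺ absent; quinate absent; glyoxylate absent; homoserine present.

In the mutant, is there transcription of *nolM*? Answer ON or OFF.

Homoserine is present, so NerD is inactive.
With no repressor bound, *oxaR* is transcribed.
So OxaR is produced and active.
With repressor OxaR bound, *cilJ* is not transcribed.
So CilJ is not produced.
Glyoxylate is absent, so OxaW is active.
With repressor OxaW bound, *rudP* is not transcribed.
So RudP is not produced.
Tagatose is present, so TemT is inactive.
Required activator RudP is absent, so *morC* is not transcribed.
So MorC is not produced.
PexL is non-functional in this strain, so it has no effect.
No activator is available at the *nolM* promoter, so *nolM* is not transcribed.

OFF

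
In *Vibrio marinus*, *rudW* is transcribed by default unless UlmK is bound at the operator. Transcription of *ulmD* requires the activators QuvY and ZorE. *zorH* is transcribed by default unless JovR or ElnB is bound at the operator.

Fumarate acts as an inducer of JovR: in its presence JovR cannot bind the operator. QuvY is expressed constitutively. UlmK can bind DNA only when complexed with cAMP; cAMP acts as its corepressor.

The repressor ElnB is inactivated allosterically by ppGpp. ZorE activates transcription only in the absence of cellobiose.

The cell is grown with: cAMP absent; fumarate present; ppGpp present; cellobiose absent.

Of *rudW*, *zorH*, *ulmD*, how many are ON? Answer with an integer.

cAMP is absent, so UlmK is inactive.
With no repressor bound, *rudW* is transcribed.
→ *rudW* is ON.
Fumarate is present, so JovR is inactive.
ppGpp is present, so ElnB is inactive.
With no repressor bound, *zorH* is transcribed.
→ *zorH* is ON.
QuvY is produced constitutively and is active.
Cellobiose is absent, so ZorE is active.
No repressor is bound and QuvY and ZorE are active, so *ulmD* is transcribed.
→ *ulmD* is ON.
3 of the 3 genes are transcribed.

3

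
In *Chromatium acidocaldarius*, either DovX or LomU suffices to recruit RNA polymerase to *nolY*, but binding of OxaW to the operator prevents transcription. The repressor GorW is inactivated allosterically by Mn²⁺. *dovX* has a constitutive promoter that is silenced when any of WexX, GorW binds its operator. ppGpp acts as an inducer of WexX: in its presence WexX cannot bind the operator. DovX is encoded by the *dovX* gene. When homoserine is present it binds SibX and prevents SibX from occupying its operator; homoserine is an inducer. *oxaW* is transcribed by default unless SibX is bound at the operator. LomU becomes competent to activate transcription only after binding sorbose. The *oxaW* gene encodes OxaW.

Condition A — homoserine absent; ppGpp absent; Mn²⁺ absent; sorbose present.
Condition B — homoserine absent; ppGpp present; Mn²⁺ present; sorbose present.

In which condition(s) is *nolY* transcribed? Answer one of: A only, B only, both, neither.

both

Condition A:
Homoserine is absent, so SibX is active.
With repressor SibX bound, *oxaW* is not transcribed.
So OxaW is not produced.
ppGpp is absent, so WexX is active.
Mn²⁺ is absent, so GorW is active.
With repressor WexX bound, *dovX* is not transcribed.
So DovX is not produced.
Sorbose is present, so LomU is active.
Activator LomU is present, so *nolY* is transcribed.
→ *nolY* is ON in A.
Condition B:
Homoserine is absent, so SibX is active.
With repressor SibX bound, *oxaW* is not transcribed.
So OxaW is not produced.
ppGpp is present, so WexX is inactive.
Mn²⁺ is present, so GorW is inactive.
With no repressor bound, *dovX* is transcribed.
So DovX is produced and active.
Sorbose is present, so LomU is active.
Activator DovX is present, so *nolY* is transcribed.
→ *nolY* is ON in B.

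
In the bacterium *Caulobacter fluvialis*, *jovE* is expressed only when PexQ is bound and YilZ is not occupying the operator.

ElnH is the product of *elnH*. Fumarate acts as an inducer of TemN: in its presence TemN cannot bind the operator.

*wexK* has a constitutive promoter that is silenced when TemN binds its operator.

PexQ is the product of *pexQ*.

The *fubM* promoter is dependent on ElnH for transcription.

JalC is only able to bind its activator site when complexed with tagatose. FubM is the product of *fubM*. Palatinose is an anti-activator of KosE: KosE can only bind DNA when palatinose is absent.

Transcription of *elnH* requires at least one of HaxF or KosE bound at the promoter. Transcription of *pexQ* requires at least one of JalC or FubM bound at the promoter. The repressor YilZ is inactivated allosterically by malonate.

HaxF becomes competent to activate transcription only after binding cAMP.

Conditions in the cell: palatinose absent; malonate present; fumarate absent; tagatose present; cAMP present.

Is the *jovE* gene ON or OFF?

Malonate is present, so YilZ is inactive.
Tagatose is present, so JalC is active.
cAMP is present, so HaxF is active.
Palatinose is absent, so KosE is active.
Activator HaxF is present, so *elnH* is transcribed.
So ElnH is produced and active.
No repressor is bound and ElnH is active, so *fubM* is transcribed.
So FubM is produced and active.
Activator JalC is present, so *pexQ* is transcribed.
So PexQ is produced and active.
No repressor is bound and PexQ is active, so *jovE* is transcribed.

ON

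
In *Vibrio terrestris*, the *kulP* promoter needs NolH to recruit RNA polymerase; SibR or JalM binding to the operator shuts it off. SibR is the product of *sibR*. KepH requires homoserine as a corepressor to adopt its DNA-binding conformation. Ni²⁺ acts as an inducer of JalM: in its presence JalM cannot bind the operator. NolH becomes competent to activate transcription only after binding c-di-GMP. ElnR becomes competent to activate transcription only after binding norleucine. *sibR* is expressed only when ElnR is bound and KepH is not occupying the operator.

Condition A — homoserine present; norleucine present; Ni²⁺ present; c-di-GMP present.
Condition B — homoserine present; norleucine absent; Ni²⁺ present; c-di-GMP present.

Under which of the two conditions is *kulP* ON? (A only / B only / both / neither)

both

Condition A:
Homoserine is present, so KepH is active.
Norleucine is present, so ElnR is active.
With repressor KepH bound, *sibR* is not transcribed.
So SibR is not produced.
Ni²⁺ is present, so JalM is inactive.
c-di-GMP is present, so NolH is active.
No repressor is bound and NolH is active, so *kulP* is transcribed.
→ *kulP* is ON in A.
Condition B:
Homoserine is present, so KepH is active.
Norleucine is absent, so ElnR is inactive.
With repressor KepH bound, *sibR* is not transcribed.
So SibR is not produced.
Ni²⁺ is present, so JalM is inactive.
c-di-GMP is present, so NolH is active.
No repressor is bound and NolH is active, so *kulP* is transcribed.
→ *kulP* is ON in B.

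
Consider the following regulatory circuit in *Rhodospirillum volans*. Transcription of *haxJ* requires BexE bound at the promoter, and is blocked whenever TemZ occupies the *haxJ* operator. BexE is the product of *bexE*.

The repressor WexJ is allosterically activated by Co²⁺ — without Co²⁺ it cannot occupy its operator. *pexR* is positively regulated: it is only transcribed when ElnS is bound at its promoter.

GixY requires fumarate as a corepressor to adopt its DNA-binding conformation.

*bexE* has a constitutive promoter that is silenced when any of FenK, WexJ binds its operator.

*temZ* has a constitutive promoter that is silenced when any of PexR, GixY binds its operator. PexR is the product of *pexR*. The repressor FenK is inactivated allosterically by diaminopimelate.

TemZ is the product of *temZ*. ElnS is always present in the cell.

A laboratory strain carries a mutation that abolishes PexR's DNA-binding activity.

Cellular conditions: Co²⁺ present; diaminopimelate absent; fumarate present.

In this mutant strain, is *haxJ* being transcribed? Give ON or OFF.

PexR is non-functional in this strain, so it has no effect.
Fumarate is present, so GixY is active.
With repressor GixY bound, *temZ* is not transcribed.
So TemZ is not produced.
Diaminopimelate is absent, so FenK is active.
Co²⁺ is present, so WexJ is active.
With repressor FenK bound, *bexE* is not transcribed.
So BexE is not produced.
Required activator BexE is absent, so *haxJ* is not transcribed.

OFF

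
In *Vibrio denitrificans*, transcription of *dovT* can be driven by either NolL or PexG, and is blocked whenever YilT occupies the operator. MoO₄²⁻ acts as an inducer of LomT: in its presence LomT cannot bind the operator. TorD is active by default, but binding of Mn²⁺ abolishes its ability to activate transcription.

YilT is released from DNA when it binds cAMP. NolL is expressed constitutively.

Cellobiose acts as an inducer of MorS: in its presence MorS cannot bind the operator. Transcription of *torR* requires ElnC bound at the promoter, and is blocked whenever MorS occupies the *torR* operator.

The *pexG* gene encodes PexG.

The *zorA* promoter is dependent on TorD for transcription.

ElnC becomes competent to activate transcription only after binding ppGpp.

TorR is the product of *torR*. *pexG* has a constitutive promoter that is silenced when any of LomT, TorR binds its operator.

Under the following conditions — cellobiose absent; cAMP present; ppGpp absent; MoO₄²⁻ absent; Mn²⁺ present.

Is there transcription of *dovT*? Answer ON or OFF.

ON

NolL is produced constitutively and is active.
MoO₄²⁻ is absent, so LomT is active.
Cellobiose is absent, so MorS is active.
ppGpp is absent, so ElnC is inactive.
With repressor MorS bound, *torR* is not transcribed.
So TorR is not produced.
With repressor LomT bound, *pexG* is not transcribed.
So PexG is not produced.
cAMP is present, so YilT is inactive.
Activator NolL is present, so *dovT* is transcribed.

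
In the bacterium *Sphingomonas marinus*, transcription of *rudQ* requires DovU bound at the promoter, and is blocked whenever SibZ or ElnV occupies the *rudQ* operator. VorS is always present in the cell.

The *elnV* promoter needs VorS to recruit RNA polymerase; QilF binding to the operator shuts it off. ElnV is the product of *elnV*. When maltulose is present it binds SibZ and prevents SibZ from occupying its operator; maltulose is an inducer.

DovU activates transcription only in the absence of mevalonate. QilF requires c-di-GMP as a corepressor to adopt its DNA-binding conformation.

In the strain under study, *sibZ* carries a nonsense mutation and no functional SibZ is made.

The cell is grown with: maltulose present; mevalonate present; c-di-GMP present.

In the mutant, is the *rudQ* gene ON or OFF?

Mevalonate is present, so DovU is inactive.
SibZ is non-functional in this strain, so it has no effect.
VorS is produced constitutively and is active.
c-di-GMP is present, so QilF is active.
With repressor QilF bound, *elnV* is not transcribed.
So ElnV is not produced.
Required activator DovU is absent, so *rudQ* is not transcribed.

OFF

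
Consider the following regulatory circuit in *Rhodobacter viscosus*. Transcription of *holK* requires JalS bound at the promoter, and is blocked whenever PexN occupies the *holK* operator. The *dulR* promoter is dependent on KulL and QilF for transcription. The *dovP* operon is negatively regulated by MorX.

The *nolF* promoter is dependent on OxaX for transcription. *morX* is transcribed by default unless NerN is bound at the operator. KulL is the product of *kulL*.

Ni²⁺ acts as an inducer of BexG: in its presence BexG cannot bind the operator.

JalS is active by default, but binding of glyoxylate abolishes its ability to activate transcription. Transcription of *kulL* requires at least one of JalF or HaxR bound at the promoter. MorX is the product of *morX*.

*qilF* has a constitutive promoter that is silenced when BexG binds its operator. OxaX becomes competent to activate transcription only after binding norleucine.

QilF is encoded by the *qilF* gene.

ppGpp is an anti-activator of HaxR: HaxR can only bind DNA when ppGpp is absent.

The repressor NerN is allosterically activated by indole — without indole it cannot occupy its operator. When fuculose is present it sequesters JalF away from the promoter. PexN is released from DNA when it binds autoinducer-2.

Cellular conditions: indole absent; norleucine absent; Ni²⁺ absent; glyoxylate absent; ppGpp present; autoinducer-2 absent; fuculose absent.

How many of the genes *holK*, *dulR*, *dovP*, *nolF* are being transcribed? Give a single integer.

Autoinducer-2 is absent, so PexN is active.
Glyoxylate is absent, so JalS is active.
With repressor PexN bound, *holK* is not transcribed.
→ *holK* is OFF.
Fuculose is absent, so JalF is active.
ppGpp is present, so HaxR is inactive.
Activator JalF is present, so *kulL* is transcribed.
So KulL is produced and active.
Ni²⁺ is absent, so BexG is active.
With repressor BexG bound, *qilF* is not transcribed.
So QilF is not produced.
Required activator QilF is absent, so *dulR* is not transcribed.
→ *dulR* is OFF.
Indole is absent, so NerN is inactive.
With no repressor bound, *morX* is transcribed.
So MorX is produced and active.
With repressor MorX bound, *dovP* is not transcribed.
→ *dovP* is OFF.
Norleucine is absent, so OxaX is inactive.
Required activator OxaX is absent, so *nolF* is not transcribed.
→ *nolF* is OFF.
0 of the 4 genes are transcribed.

0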